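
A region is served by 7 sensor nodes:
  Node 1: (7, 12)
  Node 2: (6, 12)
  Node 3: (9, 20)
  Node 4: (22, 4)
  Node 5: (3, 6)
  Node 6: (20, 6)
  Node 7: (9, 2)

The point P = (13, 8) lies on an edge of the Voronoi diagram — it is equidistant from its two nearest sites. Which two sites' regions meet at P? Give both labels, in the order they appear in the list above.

Node 1 and Node 7

Squared distances from P to each site:
d²(P, Node 1) = (13−7)² + (8−12)² = 36 + 16 = 52
d²(P, Node 2) = (13−6)² + (8−12)² = 49 + 16 = 65
d²(P, Node 3) = (13−9)² + (8−20)² = 16 + 144 = 160
d²(P, Node 4) = (13−22)² + (8−4)² = 81 + 16 = 97
d²(P, Node 5) = (13−3)² + (8−6)² = 100 + 4 = 104
d²(P, Node 6) = (13−20)² + (8−6)² = 49 + 4 = 53
d²(P, Node 7) = (13−9)² + (8−2)² = 16 + 36 = 52
P is equidistant from Node 1 and Node 7 (both at squared distance 52), and every other site is strictly farther — so P lies on the Node 1–Node 7 Voronoi edge.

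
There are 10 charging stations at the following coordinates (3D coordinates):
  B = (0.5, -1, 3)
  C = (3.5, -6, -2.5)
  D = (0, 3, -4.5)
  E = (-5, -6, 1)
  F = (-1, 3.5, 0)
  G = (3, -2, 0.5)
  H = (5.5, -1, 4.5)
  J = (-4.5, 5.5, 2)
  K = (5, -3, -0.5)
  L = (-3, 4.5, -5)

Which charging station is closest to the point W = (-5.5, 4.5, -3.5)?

Squared Euclidean distances:
|WB|² = 36 + 30.25 + 42.25 = 108.5
|WC|² = 81 + 110.25 + 1 = 192.25
|WD|² = 30.25 + 2.25 + 1 = 33.5
|WE|² = 0.25 + 110.25 + 20.25 = 130.75
|WF|² = 20.25 + 1 + 12.25 = 33.5
|WG|² = 72.25 + 42.25 + 16 = 130.5
|WH|² = 121 + 30.25 + 64 = 215.25
|WJ|² = 1 + 1 + 30.25 = 32.25
|WK|² = 110.25 + 56.25 + 9 = 175.5
|WL|² = 6.25 + 0 + 2.25 = 8.5
L is nearest.

L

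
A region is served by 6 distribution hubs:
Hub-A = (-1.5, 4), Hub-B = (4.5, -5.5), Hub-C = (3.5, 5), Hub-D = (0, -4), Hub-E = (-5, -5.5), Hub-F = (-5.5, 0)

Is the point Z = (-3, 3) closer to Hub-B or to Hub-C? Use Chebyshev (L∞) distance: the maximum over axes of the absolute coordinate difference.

d(Z, Hub-B) = max(7.5, 8.5) = 8.5
d(Z, Hub-C) = max(6.5, 2) = 6.5
8.5 > 6.5, so Hub-C is closer.

Hub-C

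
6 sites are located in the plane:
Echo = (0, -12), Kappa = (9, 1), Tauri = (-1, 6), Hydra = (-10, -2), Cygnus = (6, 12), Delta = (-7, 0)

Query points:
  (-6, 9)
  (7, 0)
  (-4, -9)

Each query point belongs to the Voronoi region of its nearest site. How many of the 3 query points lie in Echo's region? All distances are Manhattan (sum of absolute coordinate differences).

1

(-6, 9) — d to each: Echo:27, Kappa:23, Tauri:8, Hydra:15, Cygnus:15, Delta:10 → nearest is Tauri
(7, 0) — d to each: Echo:19, Kappa:3, Tauri:14, Hydra:19, Cygnus:13, Delta:14 → nearest is Kappa
(-4, -9) — d to each: Echo:7, Kappa:23, Tauri:18, Hydra:13, Cygnus:31, Delta:12 → nearest is Echo
1 of the 3 points has Echo as nearest.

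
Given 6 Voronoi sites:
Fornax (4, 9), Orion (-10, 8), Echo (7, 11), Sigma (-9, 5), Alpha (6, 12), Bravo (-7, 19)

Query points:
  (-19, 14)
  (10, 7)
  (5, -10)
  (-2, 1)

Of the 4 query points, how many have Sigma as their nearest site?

(-19, 14) — d² to each: Fornax:554, Orion:117, Echo:685, Sigma:181, Alpha:629, Bravo:169 → nearest is Orion
(10, 7) — d² to each: Fornax:40, Orion:401, Echo:25, Sigma:365, Alpha:41, Bravo:433 → nearest is Echo
(5, -10) — d² to each: Fornax:362, Orion:549, Echo:445, Sigma:421, Alpha:485, Bravo:985 → nearest is Fornax
(-2, 1) — d² to each: Fornax:100, Orion:113, Echo:181, Sigma:65, Alpha:185, Bravo:349 → nearest is Sigma
1 of the 4 points has Sigma as nearest.

1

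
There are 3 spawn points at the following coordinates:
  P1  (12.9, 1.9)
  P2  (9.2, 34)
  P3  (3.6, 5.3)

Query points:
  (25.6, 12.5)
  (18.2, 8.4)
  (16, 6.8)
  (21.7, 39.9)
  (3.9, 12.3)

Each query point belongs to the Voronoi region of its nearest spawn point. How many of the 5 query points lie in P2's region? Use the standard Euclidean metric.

1

(25.6, 12.5) — d² to each: P1:273.65, P2:731.21, P3:535.84 → nearest is P1
(18.2, 8.4) — d² to each: P1:70.34, P2:736.36, P3:222.77 → nearest is P1
(16, 6.8) — d² to each: P1:33.62, P2:786.08, P3:156.01 → nearest is P1
(21.7, 39.9) — d² to each: P1:1521.44, P2:191.06, P3:1524.77 → nearest is P2
(3.9, 12.3) — d² to each: P1:189.16, P2:498.98, P3:49.09 → nearest is P3
1 of the 5 points has P2 as nearest.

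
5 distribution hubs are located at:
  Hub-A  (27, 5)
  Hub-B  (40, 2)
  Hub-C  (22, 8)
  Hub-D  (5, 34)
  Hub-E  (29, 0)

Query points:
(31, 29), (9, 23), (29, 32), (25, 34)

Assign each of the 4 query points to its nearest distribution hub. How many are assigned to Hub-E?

0

(31, 29) — d² to each: Hub-A:592, Hub-B:810, Hub-C:522, Hub-D:701, Hub-E:845 → nearest is Hub-C
(9, 23) — d² to each: Hub-A:648, Hub-B:1402, Hub-C:394, Hub-D:137, Hub-E:929 → nearest is Hub-D
(29, 32) — d² to each: Hub-A:733, Hub-B:1021, Hub-C:625, Hub-D:580, Hub-E:1024 → nearest is Hub-D
(25, 34) — d² to each: Hub-A:845, Hub-B:1249, Hub-C:685, Hub-D:400, Hub-E:1172 → nearest is Hub-D
0 of the 4 points have Hub-E as nearest.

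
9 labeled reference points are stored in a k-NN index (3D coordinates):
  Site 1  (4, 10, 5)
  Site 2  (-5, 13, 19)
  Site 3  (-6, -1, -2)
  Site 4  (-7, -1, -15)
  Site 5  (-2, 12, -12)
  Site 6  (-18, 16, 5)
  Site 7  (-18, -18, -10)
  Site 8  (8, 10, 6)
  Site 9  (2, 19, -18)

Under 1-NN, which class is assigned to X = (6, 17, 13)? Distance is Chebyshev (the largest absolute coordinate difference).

Site 8

d(X, Site 1) = max(2, 7, 8) = 8
d(X, Site 2) = max(11, 4, 6) = 11
d(X, Site 3) = max(12, 18, 15) = 18
d(X, Site 4) = max(13, 18, 28) = 28
d(X, Site 5) = max(8, 5, 25) = 25
d(X, Site 6) = max(24, 1, 8) = 24
d(X, Site 7) = max(24, 35, 23) = 35
d(X, Site 8) = max(2, 7, 7) = 7
d(X, Site 9) = max(4, 2, 31) = 31
The smallest is to Site 8, so X lies in the Voronoi region of Site 8.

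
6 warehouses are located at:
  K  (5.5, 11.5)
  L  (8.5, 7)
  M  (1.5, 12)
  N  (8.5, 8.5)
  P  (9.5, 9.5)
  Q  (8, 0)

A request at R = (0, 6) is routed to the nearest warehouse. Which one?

M

Since √ is increasing, it suffices to compare squared distances:
|RK|² = 30.25 + 30.25 = 60.5
|RL|² = 72.25 + 1 = 73.25
|RM|² = 2.25 + 36 = 38.25
|RN|² = 72.25 + 6.25 = 78.5
|RP|² = 90.25 + 12.25 = 102.5
|RQ|² = 64 + 36 = 100
M is nearest.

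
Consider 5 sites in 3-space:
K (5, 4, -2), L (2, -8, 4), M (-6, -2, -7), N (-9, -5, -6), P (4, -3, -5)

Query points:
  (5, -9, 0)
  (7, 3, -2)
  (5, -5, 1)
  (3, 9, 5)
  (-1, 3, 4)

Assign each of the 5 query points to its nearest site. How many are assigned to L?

(5, -9, 0) — d² to each: K:173, L:26, M:219, N:248, P:62 → nearest is L
(7, 3, -2) — d² to each: K:5, L:182, M:219, N:336, P:54 → nearest is K
(5, -5, 1) — d² to each: K:90, L:27, M:194, N:245, P:41 → nearest is L
(3, 9, 5) — d² to each: K:78, L:291, M:346, N:461, P:245 → nearest is K
(-1, 3, 4) — d² to each: K:73, L:130, M:171, N:228, P:142 → nearest is K
2 of the 5 points have L as nearest.

2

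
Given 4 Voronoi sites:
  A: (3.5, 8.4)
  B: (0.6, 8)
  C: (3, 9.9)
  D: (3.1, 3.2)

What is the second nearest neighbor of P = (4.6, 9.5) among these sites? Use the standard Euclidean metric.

C

Squared Euclidean distances:
|PA|² = (4.6−3.5)² + (9.5−8.4)² = 1.21 + 1.21 = 2.42
|PB|² = (4.6−0.6)² + (9.5−8)² = 16 + 2.25 = 18.25
|PC|² = (4.6−3)² + (9.5−9.9)² = 2.56 + 0.16 = 2.72
|PD|² = (4.6−3.1)² + (9.5−3.2)² = 2.25 + 39.69 = 41.94
Sorted ascending: A, C, B, … — the second-nearest is C.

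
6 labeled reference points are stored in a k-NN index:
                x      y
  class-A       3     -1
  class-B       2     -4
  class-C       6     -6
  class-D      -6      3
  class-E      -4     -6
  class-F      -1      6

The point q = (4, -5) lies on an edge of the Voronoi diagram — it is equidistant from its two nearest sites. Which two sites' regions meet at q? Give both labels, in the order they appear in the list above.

class-B and class-C

Squared distances from q to each site:
d²(q, class-A) = (4−3)² + (-5−(-1))² = 1 + 16 = 17
d²(q, class-B) = (4−2)² + (-5−(-4))² = 4 + 1 = 5
d²(q, class-C) = (4−6)² + (-5−(-6))² = 4 + 1 = 5
d²(q, class-D) = (4−(-6))² + (-5−3)² = 100 + 64 = 164
d²(q, class-E) = (4−(-4))² + (-5−(-6))² = 64 + 1 = 65
d²(q, class-F) = (4−(-1))² + (-5−6)² = 25 + 121 = 146
q is equidistant from class-B and class-C (both at squared distance 5), and every other site is strictly farther — so q lies on the class-B–class-C Voronoi edge.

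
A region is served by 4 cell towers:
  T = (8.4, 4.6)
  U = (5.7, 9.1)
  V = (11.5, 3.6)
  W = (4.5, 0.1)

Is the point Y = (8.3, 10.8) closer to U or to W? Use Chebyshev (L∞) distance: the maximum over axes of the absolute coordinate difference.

U

d(Y,U) = max(2.6, 1.7) = 2.6
d(Y,W) = max(3.8, 10.7) = 10.7
2.6 < 10.7, so U is closer.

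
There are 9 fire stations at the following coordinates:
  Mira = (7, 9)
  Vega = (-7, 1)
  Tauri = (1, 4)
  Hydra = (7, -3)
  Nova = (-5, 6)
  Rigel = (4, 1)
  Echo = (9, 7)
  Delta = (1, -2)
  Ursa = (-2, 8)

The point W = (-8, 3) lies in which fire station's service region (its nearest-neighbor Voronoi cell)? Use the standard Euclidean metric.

Compare squared distances (the ordering matches that of the actual distances):
d²(W, Mira) = 225 + 36 = 261
d²(W, Vega) = 1 + 4 = 5
d²(W, Tauri) = 81 + 1 = 82
d²(W, Hydra) = 225 + 36 = 261
d²(W, Nova) = 9 + 9 = 18
d²(W, Rigel) = 144 + 4 = 148
d²(W, Echo) = 289 + 16 = 305
d²(W, Delta) = 81 + 25 = 106
d²(W, Ursa) = 36 + 25 = 61
The smallest is to Vega, so W lies in the Voronoi region of Vega.

Vega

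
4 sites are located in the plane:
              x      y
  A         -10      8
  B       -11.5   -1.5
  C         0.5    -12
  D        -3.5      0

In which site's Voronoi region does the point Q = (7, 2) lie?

Squared Euclidean distances:
|QA|² = (7−(-10))² + (2−8)² = 289 + 36 = 325
|QB|² = (7−(-11.5))² + (2−(-1.5))² = 342.25 + 12.25 = 354.5
|QC|² = (7−0.5)² + (2−(-12))² = 42.25 + 196 = 238.25
|QD|² = (7−(-3.5))² + (2−0)² = 110.25 + 4 = 114.25
D is nearest.

D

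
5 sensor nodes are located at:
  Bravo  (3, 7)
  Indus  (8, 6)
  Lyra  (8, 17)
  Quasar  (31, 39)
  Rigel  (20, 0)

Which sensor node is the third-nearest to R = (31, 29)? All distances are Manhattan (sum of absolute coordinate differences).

d(R, Bravo) = 28 + 22 = 50
d(R, Indus) = 23 + 23 = 46
d(R, Lyra) = 23 + 12 = 35
d(R, Quasar) = 0 + 10 = 10
d(R, Rigel) = 11 + 29 = 40
Sorted ascending: Quasar, Lyra, Rigel, Indus, … — the third-nearest is Rigel.

Rigel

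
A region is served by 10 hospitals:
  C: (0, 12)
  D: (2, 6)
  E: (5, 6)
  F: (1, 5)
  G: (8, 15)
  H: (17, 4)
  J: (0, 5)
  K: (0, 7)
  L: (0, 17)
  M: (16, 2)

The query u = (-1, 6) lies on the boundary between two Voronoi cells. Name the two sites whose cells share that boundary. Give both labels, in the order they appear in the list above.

Squared distances from u to each site:
|uC|² = 1 + 36 = 37
|uD|² = 9 + 0 = 9
|uE|² = 36 + 0 = 36
|uF|² = 4 + 1 = 5
|uG|² = 81 + 81 = 162
|uH|² = 324 + 4 = 328
|uJ|² = 1 + 1 = 2
|uK|² = 1 + 1 = 2
|uL|² = 1 + 121 = 122
|uM|² = 289 + 16 = 305
u is equidistant from J and K (both at squared distance 2), and every other site is strictly farther — so u lies on the J–K Voronoi edge.

J and K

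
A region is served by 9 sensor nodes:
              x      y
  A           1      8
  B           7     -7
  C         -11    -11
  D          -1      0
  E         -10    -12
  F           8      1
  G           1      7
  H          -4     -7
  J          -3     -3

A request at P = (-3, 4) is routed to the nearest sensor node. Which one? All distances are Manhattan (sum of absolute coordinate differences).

d(P,A) = 4 + 4 = 8
d(P,B) = 10 + 11 = 21
d(P,C) = 8 + 15 = 23
d(P,D) = 2 + 4 = 6
d(P,E) = 7 + 16 = 23
d(P,F) = 11 + 3 = 14
d(P,G) = 4 + 3 = 7
d(P,H) = 1 + 11 = 12
d(P,J) = 0 + 7 = 7
D is nearest.

D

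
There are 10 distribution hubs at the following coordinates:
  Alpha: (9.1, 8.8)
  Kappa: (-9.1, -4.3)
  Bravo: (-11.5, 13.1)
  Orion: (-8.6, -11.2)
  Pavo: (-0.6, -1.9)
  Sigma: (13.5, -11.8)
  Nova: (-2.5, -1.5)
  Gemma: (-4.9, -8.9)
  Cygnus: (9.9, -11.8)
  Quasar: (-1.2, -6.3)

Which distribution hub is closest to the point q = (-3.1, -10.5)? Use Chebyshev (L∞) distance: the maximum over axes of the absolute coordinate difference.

d(q, Alpha) = max(12.2, 19.3) = 19.3
d(q, Kappa) = max(6, 6.2) = 6.2
d(q, Bravo) = max(8.4, 23.6) = 23.6
d(q, Orion) = max(5.5, 0.7) = 5.5
d(q, Pavo) = max(2.5, 8.6) = 8.6
d(q, Sigma) = max(16.6, 1.3) = 16.6
d(q, Nova) = max(0.6, 9) = 9
d(q, Gemma) = max(1.8, 1.6) = 1.8
d(q, Cygnus) = max(13, 1.3) = 13
d(q, Quasar) = max(1.9, 4.2) = 4.2
The smallest is to Gemma, so q lies in the Voronoi region of Gemma.

Gemma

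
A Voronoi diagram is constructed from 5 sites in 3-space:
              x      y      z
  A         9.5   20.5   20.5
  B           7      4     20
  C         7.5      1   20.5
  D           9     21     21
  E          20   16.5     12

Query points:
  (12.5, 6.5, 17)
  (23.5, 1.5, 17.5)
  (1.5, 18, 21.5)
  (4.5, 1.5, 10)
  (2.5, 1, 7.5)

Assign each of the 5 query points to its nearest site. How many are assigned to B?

3

(12.5, 6.5, 17) — d² to each: A:217.25, B:45.5, C:67.5, D:238.5, E:181.25 → nearest is B
(23.5, 1.5, 17.5) — d² to each: A:566, B:284.75, C:265.25, D:602.75, E:267.5 → nearest is C
(1.5, 18, 21.5) — d² to each: A:71.25, B:228.5, C:326, D:65.5, E:434.75 → nearest is D
(4.5, 1.5, 10) — d² to each: A:496.25, B:112.5, C:119.5, D:521.5, E:469.25 → nearest is B
(2.5, 1, 7.5) — d² to each: A:598.25, B:185.5, C:194, D:624.5, E:566.75 → nearest is B
3 of the 5 points have B as nearest.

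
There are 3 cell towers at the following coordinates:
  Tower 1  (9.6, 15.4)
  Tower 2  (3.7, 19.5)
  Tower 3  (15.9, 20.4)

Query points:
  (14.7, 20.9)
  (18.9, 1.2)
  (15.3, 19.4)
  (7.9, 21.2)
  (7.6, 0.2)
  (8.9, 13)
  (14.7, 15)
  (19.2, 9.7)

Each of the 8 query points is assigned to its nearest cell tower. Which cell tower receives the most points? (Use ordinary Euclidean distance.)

Tower 1

(14.7, 20.9) — d² to each: Tower 1:56.26, Tower 2:122.96, Tower 3:1.69 → nearest is Tower 3
(18.9, 1.2) — d² to each: Tower 1:288.13, Tower 2:565.93, Tower 3:377.64 → nearest is Tower 1
(15.3, 19.4) — d² to each: Tower 1:48.49, Tower 2:134.57, Tower 3:1.36 → nearest is Tower 3
(7.9, 21.2) — d² to each: Tower 1:36.53, Tower 2:20.53, Tower 3:64.64 → nearest is Tower 2
(7.6, 0.2) — d² to each: Tower 1:235.04, Tower 2:387.7, Tower 3:476.93 → nearest is Tower 1
(8.9, 13) — d² to each: Tower 1:6.25, Tower 2:69.29, Tower 3:103.76 → nearest is Tower 1
(14.7, 15) — d² to each: Tower 1:26.17, Tower 2:141.25, Tower 3:30.6 → nearest is Tower 1
(19.2, 9.7) — d² to each: Tower 1:124.65, Tower 2:336.29, Tower 3:125.38 → nearest is Tower 1
Tally — Tower 1:5, Tower 2:1, Tower 3:2. Tower 1 captures the most (5).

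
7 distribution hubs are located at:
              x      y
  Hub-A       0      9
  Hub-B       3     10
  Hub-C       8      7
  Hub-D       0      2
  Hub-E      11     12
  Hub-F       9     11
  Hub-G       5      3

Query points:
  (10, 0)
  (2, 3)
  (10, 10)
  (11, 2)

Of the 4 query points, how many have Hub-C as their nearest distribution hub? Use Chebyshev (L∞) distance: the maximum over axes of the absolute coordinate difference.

(10, 0) — d to each: Hub-A:10, Hub-B:10, Hub-C:7, Hub-D:10, Hub-E:12, Hub-F:11, Hub-G:5 → nearest is Hub-G
(2, 3) — d to each: Hub-A:6, Hub-B:7, Hub-C:6, Hub-D:2, Hub-E:9, Hub-F:8, Hub-G:3 → nearest is Hub-D
(10, 10) — d to each: Hub-A:10, Hub-B:7, Hub-C:3, Hub-D:10, Hub-E:2, Hub-F:1, Hub-G:7 → nearest is Hub-F
(11, 2) — d to each: Hub-A:11, Hub-B:8, Hub-C:5, Hub-D:11, Hub-E:10, Hub-F:9, Hub-G:6 → nearest is Hub-C
1 of the 4 points has Hub-C as nearest.

1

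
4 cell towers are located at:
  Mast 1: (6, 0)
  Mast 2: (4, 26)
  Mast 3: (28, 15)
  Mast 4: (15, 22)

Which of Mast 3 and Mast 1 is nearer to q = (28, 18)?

Mast 3

Compare squared distances:
d²(q, Mast 3) = (28−28)² + (18−15)² = 0 + 9 = 9
d²(q, Mast 1) = (28−6)² + (18−0)² = 484 + 324 = 808
9 < 808, so Mast 3 is closer.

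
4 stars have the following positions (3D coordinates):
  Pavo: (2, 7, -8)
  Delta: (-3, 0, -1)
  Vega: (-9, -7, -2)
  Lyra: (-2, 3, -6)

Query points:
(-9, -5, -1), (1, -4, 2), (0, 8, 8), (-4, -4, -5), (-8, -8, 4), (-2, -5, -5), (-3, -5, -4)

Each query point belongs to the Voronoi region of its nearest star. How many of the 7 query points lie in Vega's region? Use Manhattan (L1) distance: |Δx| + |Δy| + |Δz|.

2

(-9, -5, -1) — d to each: Pavo:30, Delta:11, Vega:3, Lyra:20 → nearest is Vega
(1, -4, 2) — d to each: Pavo:22, Delta:11, Vega:17, Lyra:18 → nearest is Delta
(0, 8, 8) — d to each: Pavo:19, Delta:20, Vega:34, Lyra:21 → nearest is Pavo
(-4, -4, -5) — d to each: Pavo:20, Delta:9, Vega:11, Lyra:10 → nearest is Delta
(-8, -8, 4) — d to each: Pavo:37, Delta:18, Vega:8, Lyra:27 → nearest is Vega
(-2, -5, -5) — d to each: Pavo:19, Delta:10, Vega:12, Lyra:9 → nearest is Lyra
(-3, -5, -4) — d to each: Pavo:21, Delta:8, Vega:10, Lyra:11 → nearest is Delta
2 of the 7 points have Vega as nearest.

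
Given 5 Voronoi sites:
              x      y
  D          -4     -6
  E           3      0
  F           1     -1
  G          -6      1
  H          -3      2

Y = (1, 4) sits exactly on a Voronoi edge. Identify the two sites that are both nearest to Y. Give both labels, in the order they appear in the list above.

Squared distances from Y to each site:
|YD|² = (1−(-4))² + (4−(-6))² = 25 + 100 = 125
|YE|² = (1−3)² + (4−0)² = 4 + 16 = 20
|YF|² = (1−1)² + (4−(-1))² = 0 + 25 = 25
|YG|² = (1−(-6))² + (4−1)² = 49 + 9 = 58
|YH|² = (1−(-3))² + (4−2)² = 16 + 4 = 20
Y is equidistant from E and H (both at squared distance 20), and every other site is strictly farther — so Y lies on the E–H Voronoi edge.

E and H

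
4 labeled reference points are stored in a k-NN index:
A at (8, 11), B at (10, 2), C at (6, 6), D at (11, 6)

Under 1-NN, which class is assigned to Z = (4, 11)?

Squared Euclidean distances:
|ZA|² = 16 + 0 = 16
|ZB|² = 36 + 81 = 117
|ZC|² = 4 + 25 = 29
|ZD|² = 49 + 25 = 74
A is nearest.

A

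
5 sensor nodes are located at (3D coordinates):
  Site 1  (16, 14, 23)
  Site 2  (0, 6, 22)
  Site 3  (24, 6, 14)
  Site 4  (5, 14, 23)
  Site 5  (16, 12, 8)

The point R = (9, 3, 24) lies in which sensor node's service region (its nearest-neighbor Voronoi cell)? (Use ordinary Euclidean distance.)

Squared Euclidean distances:
d²(R, Site 1) = (9−16)² + (3−14)² + (24−23)² = 49 + 121 + 1 = 171
d²(R, Site 2) = (9−0)² + (3−6)² + (24−22)² = 81 + 9 + 4 = 94
d²(R, Site 3) = (9−24)² + (3−6)² + (24−14)² = 225 + 9 + 100 = 334
d²(R, Site 4) = (9−5)² + (3−14)² + (24−23)² = 16 + 121 + 1 = 138
d²(R, Site 5) = (9−16)² + (3−12)² + (24−8)² = 49 + 81 + 256 = 386
Site 2 is nearest.

Site 2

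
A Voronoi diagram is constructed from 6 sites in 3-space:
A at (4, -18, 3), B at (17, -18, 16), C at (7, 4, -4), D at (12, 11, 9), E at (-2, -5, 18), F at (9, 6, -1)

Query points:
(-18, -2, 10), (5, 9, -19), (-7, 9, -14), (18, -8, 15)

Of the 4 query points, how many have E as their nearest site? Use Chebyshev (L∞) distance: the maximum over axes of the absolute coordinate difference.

1

(-18, -2, 10) — d to each: A:22, B:35, C:25, D:30, E:16, F:27 → nearest is E
(5, 9, -19) — d to each: A:27, B:35, C:15, D:28, E:37, F:18 → nearest is C
(-7, 9, -14) — d to each: A:27, B:30, C:14, D:23, E:32, F:16 → nearest is C
(18, -8, 15) — d to each: A:14, B:10, C:19, D:19, E:20, F:16 → nearest is B
1 of the 4 points has E as nearest.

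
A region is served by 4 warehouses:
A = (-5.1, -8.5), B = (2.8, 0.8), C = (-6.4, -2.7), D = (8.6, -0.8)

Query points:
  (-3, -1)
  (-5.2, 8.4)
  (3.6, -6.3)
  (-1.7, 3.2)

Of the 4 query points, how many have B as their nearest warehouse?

(-3, -1) — d² to each: A:60.66, B:36.88, C:14.45, D:134.6 → nearest is C
(-5.2, 8.4) — d² to each: A:285.62, B:121.76, C:124.65, D:275.08 → nearest is B
(3.6, -6.3) — d² to each: A:80.53, B:51.05, C:112.96, D:55.25 → nearest is B
(-1.7, 3.2) — d² to each: A:148.45, B:26.01, C:56.9, D:122.09 → nearest is B
3 of the 4 points have B as nearest.

3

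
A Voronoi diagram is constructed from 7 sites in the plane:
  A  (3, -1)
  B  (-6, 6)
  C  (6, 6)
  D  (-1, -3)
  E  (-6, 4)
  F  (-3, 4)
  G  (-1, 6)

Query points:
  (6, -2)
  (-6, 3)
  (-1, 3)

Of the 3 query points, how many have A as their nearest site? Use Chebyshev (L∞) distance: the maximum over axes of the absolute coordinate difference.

(6, -2) — d to each: A:3, B:12, C:8, D:7, E:12, F:9, G:8 → nearest is A
(-6, 3) — d to each: A:9, B:3, C:12, D:6, E:1, F:3, G:5 → nearest is E
(-1, 3) — d to each: A:4, B:5, C:7, D:6, E:5, F:2, G:3 → nearest is F
1 of the 3 points has A as nearest.

1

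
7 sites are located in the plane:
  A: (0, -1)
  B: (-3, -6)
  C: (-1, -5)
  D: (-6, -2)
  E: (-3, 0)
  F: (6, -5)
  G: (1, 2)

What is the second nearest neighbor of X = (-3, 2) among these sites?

G

Squared Euclidean distances:
|XA|² = (-3−0)² + (2−(-1))² = 9 + 9 = 18
|XB|² = (-3−(-3))² + (2−(-6))² = 0 + 64 = 64
|XC|² = (-3−(-1))² + (2−(-5))² = 4 + 49 = 53
|XD|² = (-3−(-6))² + (2−(-2))² = 9 + 16 = 25
|XE|² = (-3−(-3))² + (2−0)² = 0 + 4 = 4
|XF|² = (-3−6)² + (2−(-5))² = 81 + 49 = 130
|XG|² = (-3−1)² + (2−2)² = 16 + 0 = 16
Sorted ascending: E, G, A, … — the second-nearest is G.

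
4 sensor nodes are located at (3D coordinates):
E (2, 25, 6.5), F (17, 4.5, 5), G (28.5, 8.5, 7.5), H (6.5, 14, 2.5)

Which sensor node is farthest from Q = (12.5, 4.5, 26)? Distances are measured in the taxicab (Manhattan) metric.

E

d(Q,E) = |12.5−2| + |4.5−25| + |26−6.5| = 10.5 + 20.5 + 19.5 = 50.5
d(Q,F) = |12.5−17| + |4.5−4.5| + |26−5| = 4.5 + 0 + 21 = 25.5
d(Q,G) = |12.5−28.5| + |4.5−8.5| + |26−7.5| = 16 + 4 + 18.5 = 38.5
d(Q,H) = |12.5−6.5| + |4.5−14| + |26−2.5| = 6 + 9.5 + 23.5 = 39
The largest is to E.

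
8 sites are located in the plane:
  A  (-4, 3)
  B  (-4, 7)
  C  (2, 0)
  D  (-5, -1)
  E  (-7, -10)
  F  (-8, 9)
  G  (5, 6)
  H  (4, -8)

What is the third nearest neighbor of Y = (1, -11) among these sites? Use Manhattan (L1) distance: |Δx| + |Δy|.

d(Y,A) = 5 + 14 = 19
d(Y,B) = 5 + 18 = 23
d(Y,C) = 1 + 11 = 12
d(Y,D) = 6 + 10 = 16
d(Y,E) = 8 + 1 = 9
d(Y,F) = 9 + 20 = 29
d(Y,G) = 4 + 17 = 21
d(Y,H) = 3 + 3 = 6
Sorted ascending: H, E, C, D, … — the third-nearest is C.

C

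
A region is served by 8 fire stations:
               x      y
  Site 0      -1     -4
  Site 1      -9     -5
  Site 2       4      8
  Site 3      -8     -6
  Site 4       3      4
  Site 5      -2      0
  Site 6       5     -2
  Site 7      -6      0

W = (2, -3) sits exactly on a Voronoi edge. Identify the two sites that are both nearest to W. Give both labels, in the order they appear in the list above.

Site 0 and Site 6

Squared distances from W to each site:
d²(W, Site 0) = (2−(-1))² + (-3−(-4))² = 9 + 1 = 10
d²(W, Site 1) = (2−(-9))² + (-3−(-5))² = 121 + 4 = 125
d²(W, Site 2) = (2−4)² + (-3−8)² = 4 + 121 = 125
d²(W, Site 3) = (2−(-8))² + (-3−(-6))² = 100 + 9 = 109
d²(W, Site 4) = (2−3)² + (-3−4)² = 1 + 49 = 50
d²(W, Site 5) = (2−(-2))² + (-3−0)² = 16 + 9 = 25
d²(W, Site 6) = (2−5)² + (-3−(-2))² = 9 + 1 = 10
d²(W, Site 7) = (2−(-6))² + (-3−0)² = 64 + 9 = 73
W is equidistant from Site 0 and Site 6 (both at squared distance 10), and every other site is strictly farther — so W lies on the Site 0–Site 6 Voronoi edge.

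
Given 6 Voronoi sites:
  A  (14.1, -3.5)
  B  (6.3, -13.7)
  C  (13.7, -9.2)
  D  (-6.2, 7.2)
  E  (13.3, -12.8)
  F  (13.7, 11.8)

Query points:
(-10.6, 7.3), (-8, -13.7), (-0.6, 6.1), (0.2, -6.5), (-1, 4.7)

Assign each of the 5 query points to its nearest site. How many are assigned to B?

(-10.6, 7.3) — d² to each: A:726.73, B:726.61, C:862.74, D:19.37, E:975.22, F:610.74 → nearest is D
(-8, -13.7) — d² to each: A:592.45, B:204.49, C:491.14, D:440.05, E:454.5, F:1121.14 → nearest is B
(-0.6, 6.1) — d² to each: A:308.25, B:439.65, C:438.58, D:32.57, E:550.42, F:236.98 → nearest is D
(0.2, -6.5) — d² to each: A:202.21, B:89.05, C:189.54, D:228.65, E:211.3, F:517.14 → nearest is B
(-1, 4.7) — d² to each: A:295.25, B:391.85, C:409.3, D:33.29, E:510.74, F:266.5 → nearest is D
2 of the 5 points have B as nearest.

2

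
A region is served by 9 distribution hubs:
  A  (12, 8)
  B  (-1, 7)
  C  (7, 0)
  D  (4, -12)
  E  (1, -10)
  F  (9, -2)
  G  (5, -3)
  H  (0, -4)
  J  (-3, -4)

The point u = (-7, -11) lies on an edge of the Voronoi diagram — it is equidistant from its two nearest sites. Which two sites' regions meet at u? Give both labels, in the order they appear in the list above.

E and J

Squared distances from u to each site:
|uA|² = (-7−12)² + (-11−8)² = 361 + 361 = 722
|uB|² = (-7−(-1))² + (-11−7)² = 36 + 324 = 360
|uC|² = (-7−7)² + (-11−0)² = 196 + 121 = 317
|uD|² = (-7−4)² + (-11−(-12))² = 121 + 1 = 122
|uE|² = (-7−1)² + (-11−(-10))² = 64 + 1 = 65
|uF|² = (-7−9)² + (-11−(-2))² = 256 + 81 = 337
|uG|² = (-7−5)² + (-11−(-3))² = 144 + 64 = 208
|uH|² = (-7−0)² + (-11−(-4))² = 49 + 49 = 98
|uJ|² = (-7−(-3))² + (-11−(-4))² = 16 + 49 = 65
u is equidistant from E and J (both at squared distance 65), and every other site is strictly farther — so u lies on the E–J Voronoi edge.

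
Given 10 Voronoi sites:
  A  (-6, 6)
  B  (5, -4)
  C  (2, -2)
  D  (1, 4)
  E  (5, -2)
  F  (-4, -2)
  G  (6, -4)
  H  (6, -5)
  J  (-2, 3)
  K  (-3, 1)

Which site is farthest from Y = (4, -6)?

Compare squared distances (the ordering matches that of the actual distances):
|YA|² = 100 + 144 = 244
|YB|² = 1 + 4 = 5
|YC|² = 4 + 16 = 20
|YD|² = 9 + 100 = 109
|YE|² = 1 + 16 = 17
|YF|² = 64 + 16 = 80
|YG|² = 4 + 4 = 8
|YH|² = 4 + 1 = 5
|YJ|² = 36 + 81 = 117
|YK|² = 49 + 49 = 98
The largest is to A.

A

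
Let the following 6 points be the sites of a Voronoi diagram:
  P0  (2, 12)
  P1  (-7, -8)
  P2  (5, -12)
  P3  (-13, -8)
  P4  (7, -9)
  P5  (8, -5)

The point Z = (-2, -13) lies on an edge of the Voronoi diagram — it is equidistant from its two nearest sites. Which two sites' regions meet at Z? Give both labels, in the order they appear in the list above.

P1 and P2

Squared distances from Z to each site:
|ZP0|² = (-2−2)² + (-13−12)² = 16 + 625 = 641
|ZP1|² = (-2−(-7))² + (-13−(-8))² = 25 + 25 = 50
|ZP2|² = (-2−5)² + (-13−(-12))² = 49 + 1 = 50
|ZP3|² = (-2−(-13))² + (-13−(-8))² = 121 + 25 = 146
|ZP4|² = (-2−7)² + (-13−(-9))² = 81 + 16 = 97
|ZP5|² = (-2−8)² + (-13−(-5))² = 100 + 64 = 164
Z is equidistant from P1 and P2 (both at squared distance 50), and every other site is strictly farther — so Z lies on the P1–P2 Voronoi edge.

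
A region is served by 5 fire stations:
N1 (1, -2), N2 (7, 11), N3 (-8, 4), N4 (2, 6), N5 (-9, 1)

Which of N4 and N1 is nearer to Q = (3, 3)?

N4

Compare squared distances:
|QN4|² = (3−2)² + (3−6)² = 1 + 9 = 10
|QN1|² = (3−1)² + (3−(-2))² = 4 + 25 = 29
10 < 29, so N4 is closer.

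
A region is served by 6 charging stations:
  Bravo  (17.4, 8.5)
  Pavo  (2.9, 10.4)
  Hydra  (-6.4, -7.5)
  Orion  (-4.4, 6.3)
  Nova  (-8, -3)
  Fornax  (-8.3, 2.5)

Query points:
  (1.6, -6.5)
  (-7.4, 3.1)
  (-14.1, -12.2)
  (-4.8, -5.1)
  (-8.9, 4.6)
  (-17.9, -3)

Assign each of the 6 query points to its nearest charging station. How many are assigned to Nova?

(1.6, -6.5) — d² to each: Bravo:474.64, Pavo:287.3, Hydra:65, Orion:199.84, Nova:104.41, Fornax:179.01 → nearest is Hydra
(-7.4, 3.1) — d² to each: Bravo:644.2, Pavo:159.38, Hydra:113.36, Orion:19.24, Nova:37.57, Fornax:1.17 → nearest is Fornax
(-14.1, -12.2) — d² to each: Bravo:1420.74, Pavo:799.76, Hydra:81.38, Orion:436.34, Nova:121.85, Fornax:249.73 → nearest is Hydra
(-4.8, -5.1) — d² to each: Bravo:677.8, Pavo:299.54, Hydra:8.32, Orion:130.12, Nova:14.65, Fornax:70.01 → nearest is Hydra
(-8.9, 4.6) — d² to each: Bravo:706.9, Pavo:172.88, Hydra:152.66, Orion:23.14, Nova:58.57, Fornax:4.77 → nearest is Fornax
(-17.9, -3) — d² to each: Bravo:1378.34, Pavo:612.2, Hydra:152.5, Orion:268.74, Nova:98.01, Fornax:122.41 → nearest is Nova
1 of the 6 points has Nova as nearest.

1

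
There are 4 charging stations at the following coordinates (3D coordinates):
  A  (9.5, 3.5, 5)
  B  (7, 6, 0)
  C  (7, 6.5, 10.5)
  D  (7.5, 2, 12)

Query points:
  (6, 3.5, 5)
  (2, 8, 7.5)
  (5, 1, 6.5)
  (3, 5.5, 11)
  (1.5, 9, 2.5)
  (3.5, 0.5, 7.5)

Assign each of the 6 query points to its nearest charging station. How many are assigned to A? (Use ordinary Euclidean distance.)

(6, 3.5, 5) — d² to each: A:12.25, B:32.25, C:40.25, D:53.5 → nearest is A
(2, 8, 7.5) — d² to each: A:82.75, B:85.25, C:36.25, D:86.5 → nearest is C
(5, 1, 6.5) — d² to each: A:28.75, B:71.25, C:50.25, D:37.5 → nearest is A
(3, 5.5, 11) — d² to each: A:82.25, B:137.25, C:17.25, D:33.5 → nearest is C
(1.5, 9, 2.5) — d² to each: A:100.5, B:45.5, C:100.5, D:175.25 → nearest is B
(3.5, 0.5, 7.5) — d² to each: A:51.25, B:98.75, C:57.25, D:38.5 → nearest is D
2 of the 6 points have A as nearest.

2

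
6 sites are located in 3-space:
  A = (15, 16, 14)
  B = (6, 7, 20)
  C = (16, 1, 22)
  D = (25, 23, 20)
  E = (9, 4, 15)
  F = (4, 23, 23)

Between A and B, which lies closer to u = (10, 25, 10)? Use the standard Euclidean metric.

Compare squared distances:
|uA|² = (10−15)² + (25−16)² + (10−14)² = 25 + 81 + 16 = 122
|uB|² = (10−6)² + (25−7)² + (10−20)² = 16 + 324 + 100 = 440
122 < 440, so A is closer.

A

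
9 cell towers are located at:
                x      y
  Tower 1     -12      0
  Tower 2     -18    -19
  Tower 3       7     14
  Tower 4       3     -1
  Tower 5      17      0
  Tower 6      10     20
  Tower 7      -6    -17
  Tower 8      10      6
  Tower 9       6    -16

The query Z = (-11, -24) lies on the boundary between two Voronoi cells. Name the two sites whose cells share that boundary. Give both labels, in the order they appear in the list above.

Squared distances from Z to each site:
d²(Z, Tower 1) = 1 + 576 = 577
d²(Z, Tower 2) = 49 + 25 = 74
d²(Z, Tower 3) = 324 + 1444 = 1768
d²(Z, Tower 4) = 196 + 529 = 725
d²(Z, Tower 5) = 784 + 576 = 1360
d²(Z, Tower 6) = 441 + 1936 = 2377
d²(Z, Tower 7) = 25 + 49 = 74
d²(Z, Tower 8) = 441 + 900 = 1341
d²(Z, Tower 9) = 289 + 64 = 353
Z is equidistant from Tower 2 and Tower 7 (both at squared distance 74), and every other site is strictly farther — so Z lies on the Tower 2–Tower 7 Voronoi edge.

Tower 2 and Tower 7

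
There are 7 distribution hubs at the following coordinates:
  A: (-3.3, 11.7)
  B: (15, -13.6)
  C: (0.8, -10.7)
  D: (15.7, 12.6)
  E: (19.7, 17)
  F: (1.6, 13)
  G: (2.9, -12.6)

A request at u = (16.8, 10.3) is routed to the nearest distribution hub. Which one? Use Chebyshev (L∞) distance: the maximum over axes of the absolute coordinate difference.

d(u,A) = max(20.1, 1.4) = 20.1
d(u,B) = max(1.8, 23.9) = 23.9
d(u,C) = max(16, 21) = 21
d(u,D) = max(1.1, 2.3) = 2.3
d(u,E) = max(2.9, 6.7) = 6.7
d(u,F) = max(15.2, 2.7) = 15.2
d(u,G) = max(13.9, 22.9) = 22.9
The smallest is to D, so u lies in the Voronoi region of D.

D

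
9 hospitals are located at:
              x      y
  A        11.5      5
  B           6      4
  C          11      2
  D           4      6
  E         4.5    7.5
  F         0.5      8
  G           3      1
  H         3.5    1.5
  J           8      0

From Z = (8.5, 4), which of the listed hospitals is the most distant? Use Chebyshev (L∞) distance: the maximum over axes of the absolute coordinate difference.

F

d(Z,A) = max(3, 1) = 3
d(Z,B) = max(2.5, 0) = 2.5
d(Z,C) = max(2.5, 2) = 2.5
d(Z,D) = max(4.5, 2) = 4.5
d(Z,E) = max(4, 3.5) = 4
d(Z,F) = max(8, 4) = 8
d(Z,G) = max(5.5, 3) = 5.5
d(Z,H) = max(5, 2.5) = 5
d(Z,J) = max(0.5, 4) = 4
The largest is to F.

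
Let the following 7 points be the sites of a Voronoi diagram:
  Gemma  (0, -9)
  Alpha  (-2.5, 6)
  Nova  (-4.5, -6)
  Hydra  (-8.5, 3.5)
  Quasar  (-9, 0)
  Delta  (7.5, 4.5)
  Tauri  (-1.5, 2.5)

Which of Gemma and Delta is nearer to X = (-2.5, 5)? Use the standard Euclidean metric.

Delta

Compare squared distances:
d²(X, Gemma) = (-2.5−0)² + (5−(-9))² = 6.25 + 196 = 202.25
d²(X, Delta) = (-2.5−7.5)² + (5−4.5)² = 100 + 0.25 = 100.25
202.25 > 100.25, so Delta is closer.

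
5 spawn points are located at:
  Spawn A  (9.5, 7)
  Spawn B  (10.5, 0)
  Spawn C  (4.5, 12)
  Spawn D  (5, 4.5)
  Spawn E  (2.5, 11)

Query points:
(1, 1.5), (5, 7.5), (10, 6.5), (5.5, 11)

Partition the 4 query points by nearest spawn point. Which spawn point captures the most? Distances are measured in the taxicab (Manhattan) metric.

Spawn D

(1, 1.5) — d to each: Spawn A:14, Spawn B:11, Spawn C:14, Spawn D:7, Spawn E:11 → nearest is Spawn D
(5, 7.5) — d to each: Spawn A:5, Spawn B:13, Spawn C:5, Spawn D:3, Spawn E:6 → nearest is Spawn D
(10, 6.5) — d to each: Spawn A:1, Spawn B:7, Spawn C:11, Spawn D:7, Spawn E:12 → nearest is Spawn A
(5.5, 11) — d to each: Spawn A:8, Spawn B:16, Spawn C:2, Spawn D:7, Spawn E:3 → nearest is Spawn C
Tally — Spawn A:1, Spawn C:1, Spawn D:2. Spawn D captures the most (2).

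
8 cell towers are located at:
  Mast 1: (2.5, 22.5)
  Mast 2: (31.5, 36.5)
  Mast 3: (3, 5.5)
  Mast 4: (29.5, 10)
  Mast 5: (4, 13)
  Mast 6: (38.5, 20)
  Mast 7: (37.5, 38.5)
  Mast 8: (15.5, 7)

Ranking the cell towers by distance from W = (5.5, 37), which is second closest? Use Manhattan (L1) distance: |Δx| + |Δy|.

Mast 5

d(W, Mast 1) = |5.5−2.5| + |37−22.5| = 3 + 14.5 = 17.5
d(W, Mast 2) = |5.5−31.5| + |37−36.5| = 26 + 0.5 = 26.5
d(W, Mast 3) = |5.5−3| + |37−5.5| = 2.5 + 31.5 = 34
d(W, Mast 4) = |5.5−29.5| + |37−10| = 24 + 27 = 51
d(W, Mast 5) = |5.5−4| + |37−13| = 1.5 + 24 = 25.5
d(W, Mast 6) = |5.5−38.5| + |37−20| = 33 + 17 = 50
d(W, Mast 7) = |5.5−37.5| + |37−38.5| = 32 + 1.5 = 33.5
d(W, Mast 8) = |5.5−15.5| + |37−7| = 10 + 30 = 40
Sorted ascending: Mast 1, Mast 5, Mast 2, … — the second-nearest is Mast 5.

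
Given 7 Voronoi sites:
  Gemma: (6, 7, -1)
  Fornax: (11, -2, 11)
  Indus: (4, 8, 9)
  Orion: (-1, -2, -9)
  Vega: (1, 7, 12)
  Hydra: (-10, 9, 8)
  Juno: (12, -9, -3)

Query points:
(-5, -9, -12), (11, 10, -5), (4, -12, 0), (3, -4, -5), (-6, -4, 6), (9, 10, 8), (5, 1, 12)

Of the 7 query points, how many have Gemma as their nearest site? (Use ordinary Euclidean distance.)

(-5, -9, -12) — d² to each: Gemma:498, Fornax:834, Indus:811, Orion:74, Vega:868, Hydra:749, Juno:370 → nearest is Orion
(11, 10, -5) — d² to each: Gemma:50, Fornax:400, Indus:249, Orion:304, Vega:398, Hydra:611, Juno:366 → nearest is Gemma
(4, -12, 0) — d² to each: Gemma:366, Fornax:270, Indus:481, Orion:206, Vega:514, Hydra:701, Juno:82 → nearest is Juno
(3, -4, -5) — d² to each: Gemma:146, Fornax:324, Indus:341, Orion:36, Vega:414, Hydra:507, Juno:110 → nearest is Orion
(-6, -4, 6) — d² to each: Gemma:314, Fornax:318, Indus:253, Orion:254, Vega:206, Hydra:189, Juno:430 → nearest is Hydra
(9, 10, 8) — d² to each: Gemma:99, Fornax:157, Indus:30, Orion:533, Vega:89, Hydra:362, Juno:491 → nearest is Indus
(5, 1, 12) — d² to each: Gemma:206, Fornax:46, Indus:59, Orion:486, Vega:52, Hydra:305, Juno:374 → nearest is Fornax
1 of the 7 points has Gemma as nearest.

1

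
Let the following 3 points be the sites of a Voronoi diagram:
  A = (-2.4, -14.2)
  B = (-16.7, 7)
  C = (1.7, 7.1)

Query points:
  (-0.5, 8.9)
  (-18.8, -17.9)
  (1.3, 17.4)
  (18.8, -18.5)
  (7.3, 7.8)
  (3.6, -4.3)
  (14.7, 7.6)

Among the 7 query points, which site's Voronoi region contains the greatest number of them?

(-0.5, 8.9) — d² to each: A:537.22, B:266.05, C:8.08 → nearest is C
(-18.8, -17.9) — d² to each: A:282.65, B:624.42, C:1045.25 → nearest is A
(1.3, 17.4) — d² to each: A:1012.25, B:432.16, C:106.25 → nearest is C
(18.8, -18.5) — d² to each: A:467.93, B:1910.5, C:947.77 → nearest is A
(7.3, 7.8) — d² to each: A:578.09, B:576.64, C:31.85 → nearest is C
(3.6, -4.3) — d² to each: A:134.01, B:539.78, C:133.57 → nearest is C
(14.7, 7.6) — d² to each: A:767.65, B:986.32, C:169.25 → nearest is C
Tally — A:2, C:5. C captures the most (5).

C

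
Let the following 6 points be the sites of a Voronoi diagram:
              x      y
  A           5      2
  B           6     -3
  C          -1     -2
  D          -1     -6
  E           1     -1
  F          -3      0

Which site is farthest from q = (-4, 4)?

Compare squared distances (the ordering matches that of the actual distances):
|qA|² = 81 + 4 = 85
|qB|² = 100 + 49 = 149
|qC|² = 9 + 36 = 45
|qD|² = 9 + 100 = 109
|qE|² = 25 + 25 = 50
|qF|² = 1 + 16 = 17
The largest is to B.

B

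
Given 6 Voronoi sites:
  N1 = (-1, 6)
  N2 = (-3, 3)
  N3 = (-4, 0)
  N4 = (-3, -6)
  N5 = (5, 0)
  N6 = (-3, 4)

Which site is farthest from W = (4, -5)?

Since √ is increasing, it suffices to compare squared distances:
|WN1|² = (4−(-1))² + (-5−6)² = 25 + 121 = 146
|WN2|² = (4−(-3))² + (-5−3)² = 49 + 64 = 113
|WN3|² = (4−(-4))² + (-5−0)² = 64 + 25 = 89
|WN4|² = (4−(-3))² + (-5−(-6))² = 49 + 1 = 50
|WN5|² = (4−5)² + (-5−0)² = 1 + 25 = 26
|WN6|² = (4−(-3))² + (-5−4)² = 49 + 81 = 130
The largest is to N1.

N1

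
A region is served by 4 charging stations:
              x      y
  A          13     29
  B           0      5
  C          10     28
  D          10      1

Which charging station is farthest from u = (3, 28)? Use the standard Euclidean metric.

D

Since √ is increasing, it suffices to compare squared distances:
|uA|² = (3−13)² + (28−29)² = 100 + 1 = 101
|uB|² = (3−0)² + (28−5)² = 9 + 529 = 538
|uC|² = (3−10)² + (28−28)² = 49 + 0 = 49
|uD|² = (3−10)² + (28−1)² = 49 + 729 = 778
The largest is to D.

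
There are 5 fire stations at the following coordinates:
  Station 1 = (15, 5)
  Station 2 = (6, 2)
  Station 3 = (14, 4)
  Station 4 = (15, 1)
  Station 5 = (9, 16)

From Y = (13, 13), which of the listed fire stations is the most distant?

Compare squared distances (the ordering matches that of the actual distances):
d²(Y, Station 1) = (13−15)² + (13−5)² = 4 + 64 = 68
d²(Y, Station 2) = (13−6)² + (13−2)² = 49 + 121 = 170
d²(Y, Station 3) = (13−14)² + (13−4)² = 1 + 81 = 82
d²(Y, Station 4) = (13−15)² + (13−1)² = 4 + 144 = 148
d²(Y, Station 5) = (13−9)² + (13−16)² = 16 + 9 = 25
The largest is to Station 2.

Station 2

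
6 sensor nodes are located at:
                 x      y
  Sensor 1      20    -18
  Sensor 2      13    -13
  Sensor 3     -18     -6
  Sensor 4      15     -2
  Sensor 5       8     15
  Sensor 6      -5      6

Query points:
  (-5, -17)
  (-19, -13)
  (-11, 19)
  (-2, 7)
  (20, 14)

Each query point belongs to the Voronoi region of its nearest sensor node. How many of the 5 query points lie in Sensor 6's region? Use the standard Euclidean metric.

(-5, -17) — d² to each: Sensor 1:626, Sensor 2:340, Sensor 3:290, Sensor 4:625, Sensor 5:1193, Sensor 6:529 → nearest is Sensor 3
(-19, -13) — d² to each: Sensor 1:1546, Sensor 2:1024, Sensor 3:50, Sensor 4:1277, Sensor 5:1513, Sensor 6:557 → nearest is Sensor 3
(-11, 19) — d² to each: Sensor 1:2330, Sensor 2:1600, Sensor 3:674, Sensor 4:1117, Sensor 5:377, Sensor 6:205 → nearest is Sensor 6
(-2, 7) — d² to each: Sensor 1:1109, Sensor 2:625, Sensor 3:425, Sensor 4:370, Sensor 5:164, Sensor 6:10 → nearest is Sensor 6
(20, 14) — d² to each: Sensor 1:1024, Sensor 2:778, Sensor 3:1844, Sensor 4:281, Sensor 5:145, Sensor 6:689 → nearest is Sensor 5
2 of the 5 points have Sensor 6 as nearest.

2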